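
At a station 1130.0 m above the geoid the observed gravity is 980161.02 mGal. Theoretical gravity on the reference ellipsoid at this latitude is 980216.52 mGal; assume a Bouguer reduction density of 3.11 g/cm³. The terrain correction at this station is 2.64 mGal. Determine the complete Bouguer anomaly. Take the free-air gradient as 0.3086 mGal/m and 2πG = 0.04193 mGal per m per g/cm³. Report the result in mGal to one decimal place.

Free-air correction = 0.3086 × 1130.0 = 348.72 mGal
Free-air anomaly = 980161.02 − 980216.52 + (348.72) = 293.22 mGal
Bouguer slab correction = 0.04193 × 3.11 × 1130.0 = 147.35 mGal
Simple Bouguer anomaly = 293.22 − (147.35) = 145.87 mGal
Complete Bouguer anomaly = 145.87 + 2.64 = 148.51 mGal

148.5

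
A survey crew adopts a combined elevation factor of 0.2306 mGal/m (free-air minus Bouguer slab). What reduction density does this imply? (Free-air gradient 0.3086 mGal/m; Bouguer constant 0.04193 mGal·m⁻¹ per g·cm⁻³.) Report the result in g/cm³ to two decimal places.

0.2306 = 0.3086 − 0.04193 × ρ
ρ = (0.3086 − 0.2306) / 0.04193 = 1.86 g/cm³

1.86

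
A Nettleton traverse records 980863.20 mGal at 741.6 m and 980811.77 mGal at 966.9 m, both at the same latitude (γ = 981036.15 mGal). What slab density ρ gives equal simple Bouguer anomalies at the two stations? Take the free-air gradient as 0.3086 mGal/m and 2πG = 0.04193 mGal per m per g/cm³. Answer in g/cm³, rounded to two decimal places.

1.92

Δg_obs = 980811.77 − 980863.20 = -51.43 mGal over Δh = 966.9 − 741.6 = 225.3 m
Equal Bouguer anomalies ⇒ Δg_obs + (0.3086 − 0.04193ρ)·Δh = 0
0.3086 − 0.04193ρ = −Δg_obs/Δh = 0.22827
ρ = (0.3086 − 0.22827) / 0.04193 = 1.92 g/cm³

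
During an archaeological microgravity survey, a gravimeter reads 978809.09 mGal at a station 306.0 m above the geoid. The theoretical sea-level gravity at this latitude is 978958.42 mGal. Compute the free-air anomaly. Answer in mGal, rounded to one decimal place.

-54.9

Free-air correction = 0.3086 × 306.0 = 94.43 mGal
Free-air anomaly = 978809.09 − 978958.42 + (94.43) = -54.90 mGal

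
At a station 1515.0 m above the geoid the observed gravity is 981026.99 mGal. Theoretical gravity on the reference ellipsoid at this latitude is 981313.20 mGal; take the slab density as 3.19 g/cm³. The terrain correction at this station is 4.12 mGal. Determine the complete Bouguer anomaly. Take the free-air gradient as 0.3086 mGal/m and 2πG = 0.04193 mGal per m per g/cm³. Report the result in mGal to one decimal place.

Free-air correction = 0.3086 × 1515.0 = 467.53 mGal
Free-air anomaly = 981026.99 − 981313.20 + (467.53) = 181.32 mGal
Bouguer slab correction = 0.04193 × 3.19 × 1515.0 = 202.64 mGal
Simple Bouguer anomaly = 181.32 − (202.64) = -21.32 mGal
Complete Bouguer anomaly = -21.32 + 4.12 = -17.20 mGal

-17.2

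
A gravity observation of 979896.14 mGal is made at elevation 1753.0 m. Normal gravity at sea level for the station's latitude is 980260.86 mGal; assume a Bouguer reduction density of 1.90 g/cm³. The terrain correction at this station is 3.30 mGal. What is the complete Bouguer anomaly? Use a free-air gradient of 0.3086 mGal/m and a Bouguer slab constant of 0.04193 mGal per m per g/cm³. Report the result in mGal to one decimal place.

39.9

Free-air correction = 0.3086 × 1753.0 = 540.98 mGal
Free-air anomaly = 979896.14 − 980260.86 + (540.98) = 176.26 mGal
Bouguer slab correction = 0.04193 × 1.90 × 1753.0 = 139.66 mGal
Simple Bouguer anomaly = 176.26 − (139.66) = 36.60 mGal
Complete Bouguer anomaly = 36.60 + 3.30 = 39.90 mGal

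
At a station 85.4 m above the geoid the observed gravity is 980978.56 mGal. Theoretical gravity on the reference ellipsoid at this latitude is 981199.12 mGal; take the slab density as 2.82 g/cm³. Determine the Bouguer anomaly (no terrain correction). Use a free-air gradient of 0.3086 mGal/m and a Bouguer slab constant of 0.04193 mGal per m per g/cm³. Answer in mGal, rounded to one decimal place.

Free-air correction = 0.3086 × 85.4 = 26.35 mGal
Free-air anomaly = 980978.56 − 981199.12 + (26.35) = -194.21 mGal
Bouguer slab correction = 0.04193 × 2.82 × 85.4 = 10.10 mGal
Simple Bouguer anomaly = -194.21 − (10.10) = -204.31 mGal

-204.3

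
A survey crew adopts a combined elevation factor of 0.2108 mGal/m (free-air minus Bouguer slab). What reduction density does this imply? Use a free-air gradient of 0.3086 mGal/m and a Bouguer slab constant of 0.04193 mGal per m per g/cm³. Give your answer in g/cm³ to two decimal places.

2.33

0.2108 = 0.3086 − 0.04193 × ρ
ρ = (0.3086 − 0.2108) / 0.04193 = 2.33 g/cm³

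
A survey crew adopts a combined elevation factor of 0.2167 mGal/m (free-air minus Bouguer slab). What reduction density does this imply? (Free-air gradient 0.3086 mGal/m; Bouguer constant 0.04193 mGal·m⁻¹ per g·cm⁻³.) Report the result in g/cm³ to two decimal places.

2.19

0.2167 = 0.3086 − 0.04193 × ρ
ρ = (0.3086 − 0.2167) / 0.04193 = 2.19 g/cm³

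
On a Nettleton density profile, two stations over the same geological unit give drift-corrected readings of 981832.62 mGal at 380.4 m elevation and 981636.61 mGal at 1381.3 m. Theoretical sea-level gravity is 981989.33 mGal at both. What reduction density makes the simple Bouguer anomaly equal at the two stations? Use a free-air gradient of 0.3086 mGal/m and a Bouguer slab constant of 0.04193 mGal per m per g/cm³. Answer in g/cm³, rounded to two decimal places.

2.69

Δg_obs = 981636.61 − 981832.62 = -196.01 mGal over Δh = 1381.3 − 380.4 = 1000.9 m
Equal Bouguer anomalies ⇒ Δg_obs + (0.3086 − 0.04193ρ)·Δh = 0
0.3086 − 0.04193ρ = −Δg_obs/Δh = 0.19583
ρ = (0.3086 − 0.19583) / 0.04193 = 2.69 g/cm³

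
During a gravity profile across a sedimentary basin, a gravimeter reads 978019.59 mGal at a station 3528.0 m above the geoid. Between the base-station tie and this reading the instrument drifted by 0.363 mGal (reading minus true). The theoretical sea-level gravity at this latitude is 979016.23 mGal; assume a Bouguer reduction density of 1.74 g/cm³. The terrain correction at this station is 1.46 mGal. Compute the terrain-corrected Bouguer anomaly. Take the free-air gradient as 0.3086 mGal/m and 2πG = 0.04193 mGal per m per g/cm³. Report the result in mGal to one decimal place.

-164.2

Drift-corrected reading = 978019.59 − (0.363) = 978019.227 mGal
Free-air correction = 0.3086 × 3528.0 = 1088.74 mGal
Free-air anomaly = 978019.227 − 979016.23 + (1088.74) = 91.737 mGal
Bouguer slab correction = 0.04193 × 1.74 × 3528.0 = 257.40 mGal
Simple Bouguer anomaly = 91.737 − (257.40) = -165.663 mGal
Complete Bouguer anomaly = -165.663 + 1.46 = -164.203 mGal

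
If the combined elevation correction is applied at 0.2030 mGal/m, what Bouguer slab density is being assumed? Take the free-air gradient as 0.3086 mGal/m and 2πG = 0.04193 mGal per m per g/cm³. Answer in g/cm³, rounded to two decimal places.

0.2030 = 0.3086 − 0.04193 × ρ
ρ = (0.3086 − 0.2030) / 0.04193 = 2.52 g/cm³

2.52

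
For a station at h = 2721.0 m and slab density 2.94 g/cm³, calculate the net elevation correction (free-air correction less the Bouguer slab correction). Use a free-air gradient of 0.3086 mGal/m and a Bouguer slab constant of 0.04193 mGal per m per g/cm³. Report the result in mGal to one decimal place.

Combined gradient = 0.3086 − 0.04193 × 2.94 = 0.1853258 mGal/m
Combined elevation correction = 0.1853258 × 2721.0 = 504.3 mGal

504.3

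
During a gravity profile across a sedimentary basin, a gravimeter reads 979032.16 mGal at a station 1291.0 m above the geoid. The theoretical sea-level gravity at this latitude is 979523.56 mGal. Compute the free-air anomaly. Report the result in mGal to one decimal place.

Free-air correction = 0.3086 × 1291.0 = 398.40 mGal
Free-air anomaly = 979032.16 − 979523.56 + (398.40) = -93.00 mGal

-93.0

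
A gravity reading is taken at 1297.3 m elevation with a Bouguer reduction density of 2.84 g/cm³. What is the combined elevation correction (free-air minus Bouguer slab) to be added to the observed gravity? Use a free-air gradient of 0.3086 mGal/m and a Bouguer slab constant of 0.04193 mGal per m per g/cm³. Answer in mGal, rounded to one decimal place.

Combined gradient = 0.3086 − 0.04193 × 2.84 = 0.1895188 mGal/m
Combined elevation correction = 0.1895188 × 1297.3 = 245.9 mGal

245.9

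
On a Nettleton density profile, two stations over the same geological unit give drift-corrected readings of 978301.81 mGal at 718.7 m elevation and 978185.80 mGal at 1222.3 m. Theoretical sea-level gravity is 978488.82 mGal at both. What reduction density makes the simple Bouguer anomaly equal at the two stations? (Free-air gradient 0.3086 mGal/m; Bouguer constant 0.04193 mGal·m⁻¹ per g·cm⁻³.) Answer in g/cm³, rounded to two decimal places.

1.87

Δg_obs = 978185.80 − 978301.81 = -116.01 mGal over Δh = 1222.3 − 718.7 = 503.6 m
Equal Bouguer anomalies ⇒ Δg_obs + (0.3086 − 0.04193ρ)·Δh = 0
0.3086 − 0.04193ρ = −Δg_obs/Δh = 0.23036
ρ = (0.3086 − 0.23036) / 0.04193 = 1.87 g/cm³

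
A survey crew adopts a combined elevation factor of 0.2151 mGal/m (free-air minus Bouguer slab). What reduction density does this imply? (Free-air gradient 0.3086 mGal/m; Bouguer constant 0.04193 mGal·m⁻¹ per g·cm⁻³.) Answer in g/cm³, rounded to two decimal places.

0.2151 = 0.3086 − 0.04193 × ρ
ρ = (0.3086 − 0.2151) / 0.04193 = 2.23 g/cm³

2.23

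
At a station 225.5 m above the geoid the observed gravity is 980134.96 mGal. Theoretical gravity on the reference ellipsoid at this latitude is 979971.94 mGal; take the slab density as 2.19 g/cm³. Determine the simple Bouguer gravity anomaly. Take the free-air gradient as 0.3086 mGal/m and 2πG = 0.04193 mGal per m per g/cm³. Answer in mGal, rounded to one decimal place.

211.9

Free-air correction = 0.3086 × 225.5 = 69.59 mGal
Free-air anomaly = 980134.96 − 979971.94 + (69.59) = 232.61 mGal
Bouguer slab correction = 0.04193 × 2.19 × 225.5 = 20.71 mGal
Simple Bouguer anomaly = 232.61 − (20.71) = 211.90 mGal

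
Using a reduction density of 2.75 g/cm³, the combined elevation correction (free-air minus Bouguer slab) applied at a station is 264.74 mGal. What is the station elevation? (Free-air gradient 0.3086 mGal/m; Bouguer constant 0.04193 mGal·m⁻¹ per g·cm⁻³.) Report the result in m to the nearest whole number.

Combined gradient = 0.3086 − 0.04193 × 2.75 = 0.1932925 mGal/m
h = 264.74 / 0.1932925 = 1369.63 m

1370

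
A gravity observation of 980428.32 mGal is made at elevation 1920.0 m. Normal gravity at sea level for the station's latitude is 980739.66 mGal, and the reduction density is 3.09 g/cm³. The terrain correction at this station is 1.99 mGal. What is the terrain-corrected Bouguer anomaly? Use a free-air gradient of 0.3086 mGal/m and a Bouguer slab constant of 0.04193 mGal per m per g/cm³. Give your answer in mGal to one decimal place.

Free-air correction = 0.3086 × 1920.0 = 592.51 mGal
Free-air anomaly = 980428.32 − 980739.66 + (592.51) = 281.17 mGal
Bouguer slab correction = 0.04193 × 3.09 × 1920.0 = 248.76 mGal
Simple Bouguer anomaly = 281.17 − (248.76) = 32.41 mGal
Complete Bouguer anomaly = 32.41 + 1.99 = 34.40 mGal

34.4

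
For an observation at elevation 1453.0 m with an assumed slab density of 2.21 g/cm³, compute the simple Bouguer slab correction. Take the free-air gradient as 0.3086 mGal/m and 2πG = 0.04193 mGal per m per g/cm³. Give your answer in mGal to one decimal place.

134.6

Bouguer slab correction = 0.04193 × 2.21 × 1453.0 = 134.6 mGal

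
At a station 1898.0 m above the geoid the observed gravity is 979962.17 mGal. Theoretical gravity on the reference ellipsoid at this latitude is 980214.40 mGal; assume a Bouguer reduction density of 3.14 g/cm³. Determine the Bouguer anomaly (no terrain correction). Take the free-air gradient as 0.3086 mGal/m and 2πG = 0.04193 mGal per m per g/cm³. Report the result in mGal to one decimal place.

Free-air correction = 0.3086 × 1898.0 = 585.72 mGal
Free-air anomaly = 979962.17 − 980214.40 + (585.72) = 333.49 mGal
Bouguer slab correction = 0.04193 × 3.14 × 1898.0 = 249.89 mGal
Simple Bouguer anomaly = 333.49 − (249.89) = 83.60 mGal

83.6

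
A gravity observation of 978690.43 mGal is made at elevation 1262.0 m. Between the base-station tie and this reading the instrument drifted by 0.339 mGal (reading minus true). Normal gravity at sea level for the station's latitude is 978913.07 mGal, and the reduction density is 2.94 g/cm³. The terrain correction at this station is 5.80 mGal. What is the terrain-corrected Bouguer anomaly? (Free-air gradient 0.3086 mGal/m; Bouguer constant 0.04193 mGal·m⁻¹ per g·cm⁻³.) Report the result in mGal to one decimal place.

Drift-corrected reading = 978690.43 − (0.339) = 978690.091 mGal
Free-air correction = 0.3086 × 1262.0 = 389.45 mGal
Free-air anomaly = 978690.091 − 978913.07 + (389.45) = 166.471 mGal
Bouguer slab correction = 0.04193 × 2.94 × 1262.0 = 155.57 mGal
Simple Bouguer anomaly = 166.471 − (155.57) = 10.901 mGal
Complete Bouguer anomaly = 10.901 + 5.80 = 16.701 mGal

16.7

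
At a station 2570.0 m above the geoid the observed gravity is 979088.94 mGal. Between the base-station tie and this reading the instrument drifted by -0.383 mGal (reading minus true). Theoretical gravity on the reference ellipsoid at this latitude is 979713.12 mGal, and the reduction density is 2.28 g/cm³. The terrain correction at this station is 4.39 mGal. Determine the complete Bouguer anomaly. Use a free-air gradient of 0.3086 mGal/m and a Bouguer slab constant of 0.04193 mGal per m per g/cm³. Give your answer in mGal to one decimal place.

Drift-corrected reading = 979088.94 − (-0.383) = 979089.323 mGal
Free-air correction = 0.3086 × 2570.0 = 793.10 mGal
Free-air anomaly = 979089.323 − 979713.12 + (793.10) = 169.303 mGal
Bouguer slab correction = 0.04193 × 2.28 × 2570.0 = 245.69 mGal
Simple Bouguer anomaly = 169.303 − (245.69) = -76.387 mGal
Complete Bouguer anomaly = -76.387 + 4.39 = -71.997 mGal

-72.0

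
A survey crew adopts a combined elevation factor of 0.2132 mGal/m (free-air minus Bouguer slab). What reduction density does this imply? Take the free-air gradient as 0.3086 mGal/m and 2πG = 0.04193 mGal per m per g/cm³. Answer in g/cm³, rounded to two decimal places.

0.2132 = 0.3086 − 0.04193 × ρ
ρ = (0.3086 − 0.2132) / 0.04193 = 2.28 g/cm³

2.28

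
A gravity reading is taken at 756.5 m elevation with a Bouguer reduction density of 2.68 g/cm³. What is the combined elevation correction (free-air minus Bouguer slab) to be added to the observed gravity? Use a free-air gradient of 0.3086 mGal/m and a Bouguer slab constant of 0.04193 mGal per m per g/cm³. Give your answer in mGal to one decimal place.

Combined gradient = 0.3086 − 0.04193 × 2.68 = 0.1962276 mGal/m
Combined elevation correction = 0.1962276 × 756.5 = 148.4 mGal

148.4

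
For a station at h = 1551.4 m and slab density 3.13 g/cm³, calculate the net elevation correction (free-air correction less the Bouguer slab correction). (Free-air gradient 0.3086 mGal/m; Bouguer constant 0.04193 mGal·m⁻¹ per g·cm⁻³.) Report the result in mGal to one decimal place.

275.2

Combined gradient = 0.3086 − 0.04193 × 3.13 = 0.1773591 mGal/m
Combined elevation correction = 0.1773591 × 1551.4 = 275.2 mGal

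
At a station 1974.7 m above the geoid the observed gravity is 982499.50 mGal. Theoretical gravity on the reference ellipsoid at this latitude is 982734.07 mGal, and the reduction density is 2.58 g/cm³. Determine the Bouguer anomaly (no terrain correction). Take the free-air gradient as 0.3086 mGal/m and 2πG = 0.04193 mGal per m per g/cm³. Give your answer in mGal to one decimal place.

Free-air correction = 0.3086 × 1974.7 = 609.39 mGal
Free-air anomaly = 982499.50 − 982734.07 + (609.39) = 374.82 mGal
Bouguer slab correction = 0.04193 × 2.58 × 1974.7 = 213.62 mGal
Simple Bouguer anomaly = 374.82 − (213.62) = 161.20 mGal

161.2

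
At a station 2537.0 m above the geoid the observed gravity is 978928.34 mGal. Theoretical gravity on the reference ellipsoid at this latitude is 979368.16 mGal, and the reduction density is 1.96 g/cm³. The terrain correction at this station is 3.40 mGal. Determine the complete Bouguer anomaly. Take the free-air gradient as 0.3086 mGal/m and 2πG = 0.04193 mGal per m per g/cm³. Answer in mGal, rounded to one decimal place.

Free-air correction = 0.3086 × 2537.0 = 782.92 mGal
Free-air anomaly = 978928.34 − 979368.16 + (782.92) = 343.10 mGal
Bouguer slab correction = 0.04193 × 1.96 × 2537.0 = 208.50 mGal
Simple Bouguer anomaly = 343.10 − (208.50) = 134.60 mGal
Complete Bouguer anomaly = 134.60 + 3.40 = 138.00 mGal

138.0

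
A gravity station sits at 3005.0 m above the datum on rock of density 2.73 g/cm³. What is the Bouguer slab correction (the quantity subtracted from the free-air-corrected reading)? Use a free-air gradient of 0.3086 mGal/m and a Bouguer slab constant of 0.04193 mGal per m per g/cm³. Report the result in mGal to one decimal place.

Bouguer slab correction = 0.04193 × 2.73 × 3005.0 = 344.0 mGal

344.0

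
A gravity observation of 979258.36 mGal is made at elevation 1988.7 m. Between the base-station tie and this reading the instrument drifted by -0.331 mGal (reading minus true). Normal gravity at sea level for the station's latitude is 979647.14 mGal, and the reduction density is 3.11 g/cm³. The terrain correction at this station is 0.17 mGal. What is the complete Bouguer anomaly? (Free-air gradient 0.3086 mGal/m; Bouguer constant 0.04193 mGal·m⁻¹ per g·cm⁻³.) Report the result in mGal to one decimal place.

-33.9

Drift-corrected reading = 979258.36 − (-0.331) = 979258.691 mGal
Free-air correction = 0.3086 × 1988.7 = 613.71 mGal
Free-air anomaly = 979258.691 − 979647.14 + (613.71) = 225.261 mGal
Bouguer slab correction = 0.04193 × 3.11 × 1988.7 = 259.33 mGal
Simple Bouguer anomaly = 225.261 − (259.33) = -34.069 mGal
Complete Bouguer anomaly = -34.069 + 0.17 = -33.899 mGal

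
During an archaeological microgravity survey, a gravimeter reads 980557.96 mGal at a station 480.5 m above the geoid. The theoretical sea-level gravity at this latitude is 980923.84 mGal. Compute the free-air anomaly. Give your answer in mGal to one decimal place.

-217.6

Free-air correction = 0.3086 × 480.5 = 148.28 mGal
Free-air anomaly = 980557.96 − 980923.84 + (148.28) = -217.60 mGal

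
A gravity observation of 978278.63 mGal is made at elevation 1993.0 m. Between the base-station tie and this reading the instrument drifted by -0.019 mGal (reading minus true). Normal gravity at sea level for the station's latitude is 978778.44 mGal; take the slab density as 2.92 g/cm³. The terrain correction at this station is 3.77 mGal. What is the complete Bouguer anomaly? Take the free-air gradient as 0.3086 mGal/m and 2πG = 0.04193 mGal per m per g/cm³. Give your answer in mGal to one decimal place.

Drift-corrected reading = 978278.63 − (-0.019) = 978278.649 mGal
Free-air correction = 0.3086 × 1993.0 = 615.04 mGal
Free-air anomaly = 978278.649 − 978778.44 + (615.04) = 115.249 mGal
Bouguer slab correction = 0.04193 × 2.92 × 1993.0 = 244.01 mGal
Simple Bouguer anomaly = 115.249 − (244.01) = -128.761 mGal
Complete Bouguer anomaly = -128.761 + 3.77 = -124.991 mGal

-125.0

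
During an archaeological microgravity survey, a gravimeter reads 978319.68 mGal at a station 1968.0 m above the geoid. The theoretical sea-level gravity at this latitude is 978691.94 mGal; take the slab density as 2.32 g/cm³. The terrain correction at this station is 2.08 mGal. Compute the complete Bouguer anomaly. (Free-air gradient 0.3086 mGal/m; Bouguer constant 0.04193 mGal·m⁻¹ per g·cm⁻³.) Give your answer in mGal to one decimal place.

Free-air correction = 0.3086 × 1968.0 = 607.32 mGal
Free-air anomaly = 978319.68 − 978691.94 + (607.32) = 235.06 mGal
Bouguer slab correction = 0.04193 × 2.32 × 1968.0 = 191.44 mGal
Simple Bouguer anomaly = 235.06 − (191.44) = 43.62 mGal
Complete Bouguer anomaly = 43.62 + 2.08 = 45.70 mGal

45.7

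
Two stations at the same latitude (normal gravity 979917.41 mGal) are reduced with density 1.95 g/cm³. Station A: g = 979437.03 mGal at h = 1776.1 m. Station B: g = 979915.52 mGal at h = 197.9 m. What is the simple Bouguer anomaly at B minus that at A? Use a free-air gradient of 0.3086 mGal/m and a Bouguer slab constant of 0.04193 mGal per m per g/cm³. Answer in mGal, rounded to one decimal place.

Δg_SB(A) = 979437.03 − 979917.41 + 0.3086×1776.1 − 0.04193×1.95×1776.1 = -77.50 mGal
Δg_SB(B) = 979915.52 − 979917.41 + 0.3086×197.9 − 0.04193×1.95×197.9 = 43.00 mGal
Difference = 43.00 − (-77.50) = 120.50 mGal

120.5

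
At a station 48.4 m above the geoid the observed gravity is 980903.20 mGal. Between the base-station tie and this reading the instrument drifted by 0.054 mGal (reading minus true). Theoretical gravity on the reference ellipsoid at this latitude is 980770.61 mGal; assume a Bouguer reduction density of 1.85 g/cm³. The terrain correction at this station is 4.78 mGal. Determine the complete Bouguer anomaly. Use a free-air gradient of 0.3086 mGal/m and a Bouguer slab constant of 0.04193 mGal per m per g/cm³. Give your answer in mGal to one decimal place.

148.5

Drift-corrected reading = 980903.20 − (0.054) = 980903.146 mGal
Free-air correction = 0.3086 × 48.4 = 14.94 mGal
Free-air anomaly = 980903.146 − 980770.61 + (14.94) = 147.476 mGal
Bouguer slab correction = 0.04193 × 1.85 × 48.4 = 3.75 mGal
Simple Bouguer anomaly = 147.476 − (3.75) = 143.726 mGal
Complete Bouguer anomaly = 143.726 + 4.78 = 148.506 mGal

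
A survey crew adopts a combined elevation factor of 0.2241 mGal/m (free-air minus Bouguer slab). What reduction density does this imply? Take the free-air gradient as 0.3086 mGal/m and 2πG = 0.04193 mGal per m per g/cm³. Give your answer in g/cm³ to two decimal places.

0.2241 = 0.3086 − 0.04193 × ρ
ρ = (0.3086 − 0.2241) / 0.04193 = 2.02 g/cm³

2.02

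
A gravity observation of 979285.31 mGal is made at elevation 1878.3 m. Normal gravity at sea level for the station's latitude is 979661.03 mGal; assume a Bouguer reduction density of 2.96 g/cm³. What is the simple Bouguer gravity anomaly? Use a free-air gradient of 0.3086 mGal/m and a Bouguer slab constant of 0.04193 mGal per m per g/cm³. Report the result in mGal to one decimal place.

Free-air correction = 0.3086 × 1878.3 = 579.64 mGal
Free-air anomaly = 979285.31 − 979661.03 + (579.64) = 203.92 mGal
Bouguer slab correction = 0.04193 × 2.96 × 1878.3 = 233.12 mGal
Simple Bouguer anomaly = 203.92 − (233.12) = -29.20 mGal

-29.2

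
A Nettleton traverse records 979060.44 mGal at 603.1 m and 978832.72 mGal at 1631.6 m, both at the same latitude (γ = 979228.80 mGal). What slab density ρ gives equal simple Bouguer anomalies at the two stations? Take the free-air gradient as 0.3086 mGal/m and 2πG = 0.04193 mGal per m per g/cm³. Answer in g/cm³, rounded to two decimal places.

Δg_obs = 978832.72 − 979060.44 = -227.72 mGal over Δh = 1631.6 − 603.1 = 1028.5 m
Equal Bouguer anomalies ⇒ Δg_obs + (0.3086 − 0.04193ρ)·Δh = 0
0.3086 − 0.04193ρ = −Δg_obs/Δh = 0.22141
ρ = (0.3086 − 0.22141) / 0.04193 = 2.08 g/cm³

2.08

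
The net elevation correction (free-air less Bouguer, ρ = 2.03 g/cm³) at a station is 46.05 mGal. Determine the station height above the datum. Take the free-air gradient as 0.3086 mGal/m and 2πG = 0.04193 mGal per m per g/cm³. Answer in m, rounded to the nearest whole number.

206

Combined gradient = 0.3086 − 0.04193 × 2.03 = 0.2234821 mGal/m
h = 46.05 / 0.2234821 = 206.06 m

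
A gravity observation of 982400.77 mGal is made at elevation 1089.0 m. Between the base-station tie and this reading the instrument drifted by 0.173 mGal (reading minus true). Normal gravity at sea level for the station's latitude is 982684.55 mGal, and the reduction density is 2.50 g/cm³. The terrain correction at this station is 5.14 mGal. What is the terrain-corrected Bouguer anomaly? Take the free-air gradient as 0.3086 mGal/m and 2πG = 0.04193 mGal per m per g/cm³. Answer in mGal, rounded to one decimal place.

Drift-corrected reading = 982400.77 − (0.173) = 982400.597 mGal
Free-air correction = 0.3086 × 1089.0 = 336.07 mGal
Free-air anomaly = 982400.597 − 982684.55 + (336.07) = 52.117 mGal
Bouguer slab correction = 0.04193 × 2.50 × 1089.0 = 114.15 mGal
Simple Bouguer anomaly = 52.117 − (114.15) = -62.033 mGal
Complete Bouguer anomaly = -62.033 + 5.14 = -56.893 mGal

-56.9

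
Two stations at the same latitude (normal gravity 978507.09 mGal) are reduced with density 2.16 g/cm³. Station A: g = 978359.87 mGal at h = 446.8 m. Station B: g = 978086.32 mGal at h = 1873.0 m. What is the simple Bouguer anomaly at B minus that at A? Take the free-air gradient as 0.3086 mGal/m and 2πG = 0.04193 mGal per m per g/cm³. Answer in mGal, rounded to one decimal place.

Δg_SB(A) = 978359.87 − 978507.09 + 0.3086×446.8 − 0.04193×2.16×446.8 = -49.80 mGal
Δg_SB(B) = 978086.32 − 978507.09 + 0.3086×1873.0 − 0.04193×2.16×1873.0 = -12.40 mGal
Difference = -12.40 − (-49.80) = 37.40 mGal

37.4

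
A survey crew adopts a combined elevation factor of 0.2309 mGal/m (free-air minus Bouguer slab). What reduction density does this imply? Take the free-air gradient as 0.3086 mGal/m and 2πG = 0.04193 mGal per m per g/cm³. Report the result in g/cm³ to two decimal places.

0.2309 = 0.3086 − 0.04193 × ρ
ρ = (0.3086 − 0.2309) / 0.04193 = 1.85 g/cm³

1.85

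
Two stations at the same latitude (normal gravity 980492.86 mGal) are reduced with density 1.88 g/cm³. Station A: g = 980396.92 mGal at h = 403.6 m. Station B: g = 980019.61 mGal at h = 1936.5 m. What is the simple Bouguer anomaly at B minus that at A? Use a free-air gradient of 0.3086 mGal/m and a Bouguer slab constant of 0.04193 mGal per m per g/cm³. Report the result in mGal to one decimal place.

-25.1

Δg_SB(A) = 980396.92 − 980492.86 + 0.3086×403.6 − 0.04193×1.88×403.6 = -3.20 mGal
Δg_SB(B) = 980019.61 − 980492.86 + 0.3086×1936.5 − 0.04193×1.88×1936.5 = -28.30 mGal
Difference = -28.30 − (-3.20) = -25.10 mGal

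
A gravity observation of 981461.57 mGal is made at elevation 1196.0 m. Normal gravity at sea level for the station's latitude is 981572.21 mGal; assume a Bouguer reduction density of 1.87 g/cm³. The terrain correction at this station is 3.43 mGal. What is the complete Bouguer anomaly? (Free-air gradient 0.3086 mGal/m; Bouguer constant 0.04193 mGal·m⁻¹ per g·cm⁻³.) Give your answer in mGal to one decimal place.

Free-air correction = 0.3086 × 1196.0 = 369.09 mGal
Free-air anomaly = 981461.57 − 981572.21 + (369.09) = 258.45 mGal
Bouguer slab correction = 0.04193 × 1.87 × 1196.0 = 93.78 mGal
Simple Bouguer anomaly = 258.45 − (93.78) = 164.67 mGal
Complete Bouguer anomaly = 164.67 + 3.43 = 168.10 mGal

168.1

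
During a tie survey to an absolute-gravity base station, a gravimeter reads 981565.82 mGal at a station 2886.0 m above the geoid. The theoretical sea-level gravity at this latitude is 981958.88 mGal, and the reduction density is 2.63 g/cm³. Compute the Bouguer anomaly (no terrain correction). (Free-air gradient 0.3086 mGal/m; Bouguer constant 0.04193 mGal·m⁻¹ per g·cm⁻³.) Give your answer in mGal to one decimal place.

179.3

Free-air correction = 0.3086 × 2886.0 = 890.62 mGal
Free-air anomaly = 981565.82 − 981958.88 + (890.62) = 497.56 mGal
Bouguer slab correction = 0.04193 × 2.63 × 2886.0 = 318.26 mGal
Simple Bouguer anomaly = 497.56 − (318.26) = 179.30 mGal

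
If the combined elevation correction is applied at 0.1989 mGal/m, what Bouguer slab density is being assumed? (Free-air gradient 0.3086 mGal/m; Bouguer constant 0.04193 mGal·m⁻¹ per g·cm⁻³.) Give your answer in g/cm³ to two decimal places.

2.62

0.1989 = 0.3086 − 0.04193 × ρ
ρ = (0.3086 − 0.1989) / 0.04193 = 2.62 g/cm³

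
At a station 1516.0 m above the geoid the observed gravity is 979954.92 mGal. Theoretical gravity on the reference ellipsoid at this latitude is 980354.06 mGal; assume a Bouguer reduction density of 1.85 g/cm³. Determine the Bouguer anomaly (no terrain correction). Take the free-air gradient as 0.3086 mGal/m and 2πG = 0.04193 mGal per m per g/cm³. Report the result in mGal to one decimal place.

Free-air correction = 0.3086 × 1516.0 = 467.84 mGal
Free-air anomaly = 979954.92 − 980354.06 + (467.84) = 68.70 mGal
Bouguer slab correction = 0.04193 × 1.85 × 1516.0 = 117.60 mGal
Simple Bouguer anomaly = 68.70 − (117.60) = -48.90 mGal

-48.9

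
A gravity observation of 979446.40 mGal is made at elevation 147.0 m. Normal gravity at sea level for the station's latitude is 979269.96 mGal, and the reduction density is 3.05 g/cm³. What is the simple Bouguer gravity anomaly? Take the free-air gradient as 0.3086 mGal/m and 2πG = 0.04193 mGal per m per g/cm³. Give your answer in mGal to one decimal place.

Free-air correction = 0.3086 × 147.0 = 45.36 mGal
Free-air anomaly = 979446.40 − 979269.96 + (45.36) = 221.80 mGal
Bouguer slab correction = 0.04193 × 3.05 × 147.0 = 18.80 mGal
Simple Bouguer anomaly = 221.80 − (18.80) = 203.00 mGal

203.0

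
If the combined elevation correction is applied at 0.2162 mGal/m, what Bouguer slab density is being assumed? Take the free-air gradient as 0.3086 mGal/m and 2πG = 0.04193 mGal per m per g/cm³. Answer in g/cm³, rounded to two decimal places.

2.20

0.2162 = 0.3086 − 0.04193 × ρ
ρ = (0.3086 − 0.2162) / 0.04193 = 2.20 g/cm³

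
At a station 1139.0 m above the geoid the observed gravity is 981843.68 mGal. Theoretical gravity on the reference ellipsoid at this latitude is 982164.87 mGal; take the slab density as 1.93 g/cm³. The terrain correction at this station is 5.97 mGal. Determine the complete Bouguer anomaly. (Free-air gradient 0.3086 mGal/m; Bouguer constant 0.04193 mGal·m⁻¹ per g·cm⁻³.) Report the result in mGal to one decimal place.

Free-air correction = 0.3086 × 1139.0 = 351.50 mGal
Free-air anomaly = 981843.68 − 982164.87 + (351.50) = 30.31 mGal
Bouguer slab correction = 0.04193 × 1.93 × 1139.0 = 92.17 mGal
Simple Bouguer anomaly = 30.31 − (92.17) = -61.86 mGal
Complete Bouguer anomaly = -61.86 + 5.97 = -55.89 mGal

-55.9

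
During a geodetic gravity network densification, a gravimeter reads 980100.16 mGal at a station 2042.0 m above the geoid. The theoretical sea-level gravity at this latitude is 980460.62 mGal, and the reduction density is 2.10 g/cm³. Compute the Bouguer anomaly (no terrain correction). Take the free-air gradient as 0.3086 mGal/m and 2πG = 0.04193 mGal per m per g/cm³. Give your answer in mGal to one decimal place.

89.9

Free-air correction = 0.3086 × 2042.0 = 630.16 mGal
Free-air anomaly = 980100.16 − 980460.62 + (630.16) = 269.70 mGal
Bouguer slab correction = 0.04193 × 2.10 × 2042.0 = 179.80 mGal
Simple Bouguer anomaly = 269.70 − (179.80) = 89.90 mGal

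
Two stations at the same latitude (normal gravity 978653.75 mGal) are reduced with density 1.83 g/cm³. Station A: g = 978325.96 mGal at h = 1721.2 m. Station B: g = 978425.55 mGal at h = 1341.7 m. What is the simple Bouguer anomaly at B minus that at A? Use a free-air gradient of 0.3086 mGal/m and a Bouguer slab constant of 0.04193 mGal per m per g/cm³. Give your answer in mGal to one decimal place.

Δg_SB(A) = 978325.96 − 978653.75 + 0.3086×1721.2 − 0.04193×1.83×1721.2 = 71.30 mGal
Δg_SB(B) = 978425.55 − 978653.75 + 0.3086×1341.7 − 0.04193×1.83×1341.7 = 82.90 mGal
Difference = 82.90 − (71.30) = 11.60 mGal

11.6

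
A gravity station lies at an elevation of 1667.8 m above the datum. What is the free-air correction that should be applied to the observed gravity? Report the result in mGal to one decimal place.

Free-air correction = 0.3086 × 1667.8 = 514.7 mGal

514.7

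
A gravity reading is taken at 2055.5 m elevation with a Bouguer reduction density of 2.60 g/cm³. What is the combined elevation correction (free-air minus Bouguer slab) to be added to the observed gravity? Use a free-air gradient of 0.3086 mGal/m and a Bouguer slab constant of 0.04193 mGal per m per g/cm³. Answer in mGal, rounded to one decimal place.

410.2

Combined gradient = 0.3086 − 0.04193 × 2.60 = 0.1995820 mGal/m
Combined elevation correction = 0.1995820 × 2055.5 = 410.2 mGal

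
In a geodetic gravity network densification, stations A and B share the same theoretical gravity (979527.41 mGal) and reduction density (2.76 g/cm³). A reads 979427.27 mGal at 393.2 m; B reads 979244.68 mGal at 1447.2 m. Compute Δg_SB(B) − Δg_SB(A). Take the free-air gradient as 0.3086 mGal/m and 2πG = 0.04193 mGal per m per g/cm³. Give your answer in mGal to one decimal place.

20.7

Δg_SB(A) = 979427.27 − 979527.41 + 0.3086×393.2 − 0.04193×2.76×393.2 = -24.30 mGal
Δg_SB(B) = 979244.68 − 979527.41 + 0.3086×1447.2 − 0.04193×2.76×1447.2 = -3.60 mGal
Difference = -3.60 − (-24.30) = 20.70 mGal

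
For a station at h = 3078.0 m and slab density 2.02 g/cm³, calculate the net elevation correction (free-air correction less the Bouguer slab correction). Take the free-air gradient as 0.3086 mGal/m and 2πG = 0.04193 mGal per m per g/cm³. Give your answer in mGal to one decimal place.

Combined gradient = 0.3086 − 0.04193 × 2.02 = 0.2239014 mGal/m
Combined elevation correction = 0.2239014 × 3078.0 = 689.2 mGal

689.2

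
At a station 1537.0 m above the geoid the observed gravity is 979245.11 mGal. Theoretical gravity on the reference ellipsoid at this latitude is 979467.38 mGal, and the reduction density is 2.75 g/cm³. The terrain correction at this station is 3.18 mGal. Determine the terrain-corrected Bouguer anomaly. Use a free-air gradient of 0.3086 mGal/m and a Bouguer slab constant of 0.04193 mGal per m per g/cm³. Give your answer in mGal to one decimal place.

Free-air correction = 0.3086 × 1537.0 = 474.32 mGal
Free-air anomaly = 979245.11 − 979467.38 + (474.32) = 252.05 mGal
Bouguer slab correction = 0.04193 × 2.75 × 1537.0 = 177.23 mGal
Simple Bouguer anomaly = 252.05 − (177.23) = 74.82 mGal
Complete Bouguer anomaly = 74.82 + 3.18 = 78.00 mGal

78.0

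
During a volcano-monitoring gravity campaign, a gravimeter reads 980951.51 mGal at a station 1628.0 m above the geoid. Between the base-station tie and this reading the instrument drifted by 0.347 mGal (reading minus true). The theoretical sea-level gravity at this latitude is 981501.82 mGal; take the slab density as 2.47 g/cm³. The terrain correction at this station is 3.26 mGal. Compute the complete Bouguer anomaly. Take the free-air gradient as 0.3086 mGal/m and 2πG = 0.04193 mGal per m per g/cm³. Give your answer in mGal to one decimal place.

-213.6

Drift-corrected reading = 980951.51 − (0.347) = 980951.163 mGal
Free-air correction = 0.3086 × 1628.0 = 502.40 mGal
Free-air anomaly = 980951.163 − 981501.82 + (502.40) = -48.257 mGal
Bouguer slab correction = 0.04193 × 2.47 × 1628.0 = 168.61 mGal
Simple Bouguer anomaly = -48.257 − (168.61) = -216.867 mGal
Complete Bouguer anomaly = -216.867 + 3.26 = -213.607 mGal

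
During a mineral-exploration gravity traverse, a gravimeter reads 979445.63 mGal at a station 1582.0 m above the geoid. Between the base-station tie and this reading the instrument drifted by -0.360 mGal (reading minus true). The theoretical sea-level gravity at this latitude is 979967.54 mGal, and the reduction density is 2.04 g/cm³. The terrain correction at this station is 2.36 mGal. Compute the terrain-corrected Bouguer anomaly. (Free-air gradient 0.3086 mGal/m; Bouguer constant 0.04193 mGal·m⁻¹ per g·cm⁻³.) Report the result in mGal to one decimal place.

Drift-corrected reading = 979445.63 − (-0.360) = 979445.990 mGal
Free-air correction = 0.3086 × 1582.0 = 488.21 mGal
Free-air anomaly = 979445.990 − 979967.54 + (488.21) = -33.340 mGal
Bouguer slab correction = 0.04193 × 2.04 × 1582.0 = 135.32 mGal
Simple Bouguer anomaly = -33.340 − (135.32) = -168.660 mGal
Complete Bouguer anomaly = -168.660 + 2.36 = -166.300 mGal

-166.3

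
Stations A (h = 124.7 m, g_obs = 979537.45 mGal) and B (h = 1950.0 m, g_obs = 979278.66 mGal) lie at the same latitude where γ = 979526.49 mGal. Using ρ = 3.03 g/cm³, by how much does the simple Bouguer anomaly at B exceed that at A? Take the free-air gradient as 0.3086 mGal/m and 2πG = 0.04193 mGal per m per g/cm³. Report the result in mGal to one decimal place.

Δg_SB(A) = 979537.45 − 979526.49 + 0.3086×124.7 − 0.04193×3.03×124.7 = 33.60 mGal
Δg_SB(B) = 979278.66 − 979526.49 + 0.3086×1950.0 − 0.04193×3.03×1950.0 = 106.20 mGal
Difference = 106.20 − (33.60) = 72.60 mGal

72.6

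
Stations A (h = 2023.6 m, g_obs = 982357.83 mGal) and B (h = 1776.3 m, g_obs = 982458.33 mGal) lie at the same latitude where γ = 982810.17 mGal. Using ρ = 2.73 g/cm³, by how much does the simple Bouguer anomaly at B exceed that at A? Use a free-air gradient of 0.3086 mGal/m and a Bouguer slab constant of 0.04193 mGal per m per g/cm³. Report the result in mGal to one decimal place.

Δg_SB(A) = 982357.83 − 982810.17 + 0.3086×2023.6 − 0.04193×2.73×2023.6 = -59.50 mGal
Δg_SB(B) = 982458.33 − 982810.17 + 0.3086×1776.3 − 0.04193×2.73×1776.3 = -7.00 mGal
Difference = -7.00 − (-59.50) = 52.50 mGal

52.5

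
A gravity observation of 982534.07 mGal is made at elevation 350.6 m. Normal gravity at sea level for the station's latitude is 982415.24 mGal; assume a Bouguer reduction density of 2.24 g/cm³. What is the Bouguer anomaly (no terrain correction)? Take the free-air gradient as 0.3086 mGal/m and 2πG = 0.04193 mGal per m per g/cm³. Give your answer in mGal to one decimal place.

Free-air correction = 0.3086 × 350.6 = 108.20 mGal
Free-air anomaly = 982534.07 − 982415.24 + (108.20) = 227.03 mGal
Bouguer slab correction = 0.04193 × 2.24 × 350.6 = 32.93 mGal
Simple Bouguer anomaly = 227.03 − (32.93) = 194.10 mGal

194.1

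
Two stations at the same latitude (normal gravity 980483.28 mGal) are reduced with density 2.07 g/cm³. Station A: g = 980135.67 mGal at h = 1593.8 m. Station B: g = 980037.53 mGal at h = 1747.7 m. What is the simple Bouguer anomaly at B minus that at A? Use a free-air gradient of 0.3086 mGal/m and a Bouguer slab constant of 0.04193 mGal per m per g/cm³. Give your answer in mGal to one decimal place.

-64.0

Δg_SB(A) = 980135.67 − 980483.28 + 0.3086×1593.8 − 0.04193×2.07×1593.8 = 5.90 mGal
Δg_SB(B) = 980037.53 − 980483.28 + 0.3086×1747.7 − 0.04193×2.07×1747.7 = -58.10 mGal
Difference = -58.10 − (5.90) = -64.00 mGal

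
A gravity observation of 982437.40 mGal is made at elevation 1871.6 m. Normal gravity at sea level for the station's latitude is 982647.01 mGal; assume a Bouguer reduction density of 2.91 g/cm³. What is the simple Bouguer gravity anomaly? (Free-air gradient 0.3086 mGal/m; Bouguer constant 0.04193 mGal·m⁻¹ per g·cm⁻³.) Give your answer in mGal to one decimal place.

139.6

Free-air correction = 0.3086 × 1871.6 = 577.58 mGal
Free-air anomaly = 982437.40 − 982647.01 + (577.58) = 367.97 mGal
Bouguer slab correction = 0.04193 × 2.91 × 1871.6 = 228.37 mGal
Simple Bouguer anomaly = 367.97 − (228.37) = 139.60 mGal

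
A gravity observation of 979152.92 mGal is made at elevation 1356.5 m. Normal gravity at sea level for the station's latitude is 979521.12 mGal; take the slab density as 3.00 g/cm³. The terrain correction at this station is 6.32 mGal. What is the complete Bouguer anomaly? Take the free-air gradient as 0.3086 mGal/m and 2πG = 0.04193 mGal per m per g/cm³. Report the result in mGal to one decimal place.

-113.9

Free-air correction = 0.3086 × 1356.5 = 418.62 mGal
Free-air anomaly = 979152.92 − 979521.12 + (418.62) = 50.42 mGal
Bouguer slab correction = 0.04193 × 3.00 × 1356.5 = 170.63 mGal
Simple Bouguer anomaly = 50.42 − (170.63) = -120.21 mGal
Complete Bouguer anomaly = -120.21 + 6.32 = -113.89 mGal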